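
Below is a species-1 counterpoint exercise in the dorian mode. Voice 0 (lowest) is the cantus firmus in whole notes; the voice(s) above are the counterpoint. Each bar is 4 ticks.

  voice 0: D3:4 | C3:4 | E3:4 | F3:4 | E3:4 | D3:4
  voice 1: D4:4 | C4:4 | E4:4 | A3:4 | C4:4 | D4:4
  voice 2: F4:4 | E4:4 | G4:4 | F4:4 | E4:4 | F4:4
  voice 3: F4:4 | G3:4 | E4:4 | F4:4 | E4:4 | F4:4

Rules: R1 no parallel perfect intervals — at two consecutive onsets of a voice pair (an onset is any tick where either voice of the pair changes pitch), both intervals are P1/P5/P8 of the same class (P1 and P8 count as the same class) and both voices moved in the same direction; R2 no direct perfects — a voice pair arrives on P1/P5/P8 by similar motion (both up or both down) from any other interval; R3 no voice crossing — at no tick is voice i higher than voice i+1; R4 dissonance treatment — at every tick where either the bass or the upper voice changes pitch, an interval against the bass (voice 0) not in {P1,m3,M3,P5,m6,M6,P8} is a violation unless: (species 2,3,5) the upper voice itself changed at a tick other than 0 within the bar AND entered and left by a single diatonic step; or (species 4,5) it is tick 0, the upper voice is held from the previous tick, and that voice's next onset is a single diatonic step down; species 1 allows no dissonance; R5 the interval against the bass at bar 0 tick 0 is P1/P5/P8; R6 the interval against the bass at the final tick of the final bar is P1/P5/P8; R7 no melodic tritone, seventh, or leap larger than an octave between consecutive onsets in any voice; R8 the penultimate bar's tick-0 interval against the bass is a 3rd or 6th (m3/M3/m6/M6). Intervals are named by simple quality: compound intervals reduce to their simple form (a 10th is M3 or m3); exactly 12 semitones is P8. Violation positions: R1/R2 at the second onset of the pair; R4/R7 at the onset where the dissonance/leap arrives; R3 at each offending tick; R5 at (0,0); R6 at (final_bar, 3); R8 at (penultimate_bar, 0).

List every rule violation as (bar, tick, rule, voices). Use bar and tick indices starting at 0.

bar 0: v0=D3 v1=D4 v2=F4 v3=F4 downbeat m3
bar 1: v0=C3 v1=C4 v2=E4 v3=G3 downbeat P5
bar 2: v0=E3 v1=E4 v2=G4 v3=E4 downbeat P8
bar 3: v0=F3 v1=A3 v2=F4 v3=F4 downbeat P8
bar 4: v0=E3 v1=C4 v2=E4 v3=E4 downbeat P8
bar 5: v0=D3 v1=D4 v2=F4 v3=F4 downbeat m3
  -> R5 @ bar 0 tick 0 v(0, 2): opens on m3
  -> R5 @ bar 0 tick 0 v(0, 3): opens on m3
  -> R1 @ bar 1 tick 0 v(0, 1): D3/D4 P8 -> C3/C4 P8 similar
  -> R2 @ bar 1 tick 0 v(0, 3): D3/F4 m3 -> C3/G3 P5 similar
  -> R3 @ bar 1 tick 0 v(2, 3): E4 above G3
  -> R7 @ bar 1 tick 0 v(3,): F4->G3 leap 10st
  -> R3 @ bar 1 tick 1 v(2, 3): E4 above G3
  -> R3 @ bar 1 tick 2 v(2, 3): E4 above G3
  -> R3 @ bar 1 tick 3 v(2, 3): E4 above G3
  -> R1 @ bar 2 tick 0 v(0, 1): C3/C4 P8 -> E3/E4 P8 similar
  -> R2 @ bar 2 tick 0 v(0, 3): C3/G3 P5 -> E3/E4 P8 similar
  -> R2 @ bar 2 tick 0 v(1, 3): C4/G3 P4 -> E4/E4 P1 similar
  -> R3 @ bar 2 tick 0 v(2, 3): G4 above E4
  -> R3 @ bar 2 tick 1 v(2, 3): G4 above E4
  -> R3 @ bar 2 tick 2 v(2, 3): G4 above E4
  -> R3 @ bar 2 tick 3 v(2, 3): G4 above E4
  -> R1 @ bar 3 tick 0 v(0, 3): E3/E4 P8 -> F3/F4 P8 similar
  -> R1 @ bar 4 tick 0 v(0, 2): F3/F4 P8 -> E3/E4 P8 similar
  -> R1 @ bar 4 tick 0 v(0, 3): F3/F4 P8 -> E3/E4 P8 similar
  -> R1 @ bar 4 tick 0 v(2, 3): F4/F4 P1 -> E4/E4 P1 similar
  -> R8 @ bar 4 tick 0 v(0, 2): penult P8 not 3rd/6th
  -> R8 @ bar 4 tick 0 v(0, 3): penult P8 not 3rd/6th
  -> R1 @ bar 5 tick 0 v(2, 3): E4/E4 P1 -> F4/F4 P1 similar
  -> R6 @ bar 5 tick 3 v(0, 2): closes on m3
  -> R6 @ bar 5 tick 3 v(0, 3): closes on m3

(0, 0, R5, (0, 2))
(0, 0, R5, (0, 3))
(1, 0, R1, (0, 1))
(1, 0, R2, (0, 3))
(1, 0, R3, (2, 3))
(1, 0, R7, (3,))
(1, 1, R3, (2, 3))
(1, 2, R3, (2, 3))
(1, 3, R3, (2, 3))
(2, 0, R1, (0, 1))
(2, 0, R2, (0, 3))
(2, 0, R2, (1, 3))
(2, 0, R3, (2, 3))
(2, 1, R3, (2, 3))
(2, 2, R3, (2, 3))
(2, 3, R3, (2, 3))
(3, 0, R1, (0, 3))
(4, 0, R1, (0, 2))
(4, 0, R1, (0, 3))
(4, 0, R1, (2, 3))
(4, 0, R8, (0, 2))
(4, 0, R8, (0, 3))
(5, 0, R1, (2, 3))
(5, 3, R6, (0, 2))
(5, 3, R6, (0, 3))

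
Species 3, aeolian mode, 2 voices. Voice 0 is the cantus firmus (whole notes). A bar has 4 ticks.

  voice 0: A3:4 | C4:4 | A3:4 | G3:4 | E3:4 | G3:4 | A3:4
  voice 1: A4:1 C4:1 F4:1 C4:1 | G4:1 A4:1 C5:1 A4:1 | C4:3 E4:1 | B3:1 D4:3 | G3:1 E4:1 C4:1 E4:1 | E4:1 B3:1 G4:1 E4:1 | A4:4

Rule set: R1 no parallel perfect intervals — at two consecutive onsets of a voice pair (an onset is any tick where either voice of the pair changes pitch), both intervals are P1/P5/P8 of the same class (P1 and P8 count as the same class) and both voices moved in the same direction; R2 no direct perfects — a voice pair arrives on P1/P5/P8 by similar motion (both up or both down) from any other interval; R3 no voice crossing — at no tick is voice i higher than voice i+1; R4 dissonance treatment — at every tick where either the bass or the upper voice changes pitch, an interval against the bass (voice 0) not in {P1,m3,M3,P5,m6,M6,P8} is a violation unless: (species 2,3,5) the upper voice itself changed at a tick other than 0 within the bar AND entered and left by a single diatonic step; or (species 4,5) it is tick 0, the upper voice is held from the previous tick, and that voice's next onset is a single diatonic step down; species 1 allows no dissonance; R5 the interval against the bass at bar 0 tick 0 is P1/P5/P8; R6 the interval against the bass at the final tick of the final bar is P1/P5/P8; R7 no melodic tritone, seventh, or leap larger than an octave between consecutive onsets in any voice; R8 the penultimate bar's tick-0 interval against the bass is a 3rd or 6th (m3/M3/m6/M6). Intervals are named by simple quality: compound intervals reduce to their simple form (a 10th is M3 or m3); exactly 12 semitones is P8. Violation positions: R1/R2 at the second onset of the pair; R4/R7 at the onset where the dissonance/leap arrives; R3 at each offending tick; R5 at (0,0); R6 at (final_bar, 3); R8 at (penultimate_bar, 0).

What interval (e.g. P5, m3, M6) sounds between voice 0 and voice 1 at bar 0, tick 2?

m6

voice 0=A3 voice 1=F4 -> m6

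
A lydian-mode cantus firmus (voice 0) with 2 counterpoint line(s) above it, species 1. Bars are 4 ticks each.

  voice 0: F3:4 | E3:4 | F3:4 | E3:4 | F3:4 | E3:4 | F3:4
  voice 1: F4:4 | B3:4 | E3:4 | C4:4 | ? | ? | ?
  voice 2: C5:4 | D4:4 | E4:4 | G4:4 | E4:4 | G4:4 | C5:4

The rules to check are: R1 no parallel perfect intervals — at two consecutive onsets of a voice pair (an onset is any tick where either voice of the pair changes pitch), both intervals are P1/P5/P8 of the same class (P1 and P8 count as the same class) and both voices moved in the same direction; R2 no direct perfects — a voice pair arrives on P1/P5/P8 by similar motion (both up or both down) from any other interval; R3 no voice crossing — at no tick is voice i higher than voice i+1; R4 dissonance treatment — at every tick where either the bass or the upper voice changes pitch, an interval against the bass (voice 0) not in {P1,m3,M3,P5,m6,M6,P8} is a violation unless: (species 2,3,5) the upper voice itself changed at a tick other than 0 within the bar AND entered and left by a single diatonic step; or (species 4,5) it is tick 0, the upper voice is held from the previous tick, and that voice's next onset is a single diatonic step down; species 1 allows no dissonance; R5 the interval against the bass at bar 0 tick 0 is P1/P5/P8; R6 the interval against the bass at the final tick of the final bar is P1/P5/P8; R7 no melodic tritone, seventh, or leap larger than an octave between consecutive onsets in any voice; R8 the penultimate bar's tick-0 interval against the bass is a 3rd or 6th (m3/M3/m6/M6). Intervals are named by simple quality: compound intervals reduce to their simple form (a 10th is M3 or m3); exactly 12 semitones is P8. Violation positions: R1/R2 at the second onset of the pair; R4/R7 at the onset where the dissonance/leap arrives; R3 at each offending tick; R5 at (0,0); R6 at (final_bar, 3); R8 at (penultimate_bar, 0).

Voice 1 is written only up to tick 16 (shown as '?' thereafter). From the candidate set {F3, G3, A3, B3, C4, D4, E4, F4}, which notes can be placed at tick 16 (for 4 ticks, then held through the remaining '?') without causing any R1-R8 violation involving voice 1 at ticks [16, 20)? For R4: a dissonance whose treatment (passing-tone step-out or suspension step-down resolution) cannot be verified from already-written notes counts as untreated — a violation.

{C4, D4, F3}

F3: legal
G3: violates R4
A3: violates R1
B3: violates R4
C4: legal
D4: legal
E4: violates R4
F4: violates R2,R3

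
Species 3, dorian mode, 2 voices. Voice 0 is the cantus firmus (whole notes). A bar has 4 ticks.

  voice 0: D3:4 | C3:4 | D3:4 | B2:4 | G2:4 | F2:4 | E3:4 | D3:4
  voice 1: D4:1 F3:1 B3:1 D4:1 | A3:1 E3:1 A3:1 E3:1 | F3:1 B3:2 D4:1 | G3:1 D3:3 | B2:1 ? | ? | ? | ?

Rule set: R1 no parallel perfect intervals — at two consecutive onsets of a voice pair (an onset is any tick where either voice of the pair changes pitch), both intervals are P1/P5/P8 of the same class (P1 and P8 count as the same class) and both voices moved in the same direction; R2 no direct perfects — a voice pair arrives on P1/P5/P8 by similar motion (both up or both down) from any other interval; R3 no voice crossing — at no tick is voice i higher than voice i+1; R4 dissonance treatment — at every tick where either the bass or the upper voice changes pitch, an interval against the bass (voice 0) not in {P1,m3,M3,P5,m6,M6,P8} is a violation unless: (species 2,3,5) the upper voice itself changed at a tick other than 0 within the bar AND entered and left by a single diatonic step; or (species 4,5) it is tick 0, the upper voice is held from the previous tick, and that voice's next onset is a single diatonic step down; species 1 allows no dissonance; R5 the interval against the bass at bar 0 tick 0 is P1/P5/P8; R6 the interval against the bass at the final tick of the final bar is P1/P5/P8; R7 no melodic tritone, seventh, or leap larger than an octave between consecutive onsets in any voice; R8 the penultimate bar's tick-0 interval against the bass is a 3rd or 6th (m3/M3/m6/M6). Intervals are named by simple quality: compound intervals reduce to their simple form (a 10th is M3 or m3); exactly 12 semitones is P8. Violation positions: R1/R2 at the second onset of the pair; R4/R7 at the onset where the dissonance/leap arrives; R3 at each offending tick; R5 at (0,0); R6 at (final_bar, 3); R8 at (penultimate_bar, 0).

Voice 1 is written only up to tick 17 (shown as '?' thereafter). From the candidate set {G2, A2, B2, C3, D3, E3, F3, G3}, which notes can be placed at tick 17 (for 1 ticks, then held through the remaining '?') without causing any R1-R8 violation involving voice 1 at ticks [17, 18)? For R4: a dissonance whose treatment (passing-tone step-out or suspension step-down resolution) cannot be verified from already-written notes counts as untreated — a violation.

G2: legal
A2: violates R4
B2: legal
C3: violates R4
D3: legal
E3: legal
F3: violates R4,R7
G3: legal

{B2, D3, E3, G2, G3}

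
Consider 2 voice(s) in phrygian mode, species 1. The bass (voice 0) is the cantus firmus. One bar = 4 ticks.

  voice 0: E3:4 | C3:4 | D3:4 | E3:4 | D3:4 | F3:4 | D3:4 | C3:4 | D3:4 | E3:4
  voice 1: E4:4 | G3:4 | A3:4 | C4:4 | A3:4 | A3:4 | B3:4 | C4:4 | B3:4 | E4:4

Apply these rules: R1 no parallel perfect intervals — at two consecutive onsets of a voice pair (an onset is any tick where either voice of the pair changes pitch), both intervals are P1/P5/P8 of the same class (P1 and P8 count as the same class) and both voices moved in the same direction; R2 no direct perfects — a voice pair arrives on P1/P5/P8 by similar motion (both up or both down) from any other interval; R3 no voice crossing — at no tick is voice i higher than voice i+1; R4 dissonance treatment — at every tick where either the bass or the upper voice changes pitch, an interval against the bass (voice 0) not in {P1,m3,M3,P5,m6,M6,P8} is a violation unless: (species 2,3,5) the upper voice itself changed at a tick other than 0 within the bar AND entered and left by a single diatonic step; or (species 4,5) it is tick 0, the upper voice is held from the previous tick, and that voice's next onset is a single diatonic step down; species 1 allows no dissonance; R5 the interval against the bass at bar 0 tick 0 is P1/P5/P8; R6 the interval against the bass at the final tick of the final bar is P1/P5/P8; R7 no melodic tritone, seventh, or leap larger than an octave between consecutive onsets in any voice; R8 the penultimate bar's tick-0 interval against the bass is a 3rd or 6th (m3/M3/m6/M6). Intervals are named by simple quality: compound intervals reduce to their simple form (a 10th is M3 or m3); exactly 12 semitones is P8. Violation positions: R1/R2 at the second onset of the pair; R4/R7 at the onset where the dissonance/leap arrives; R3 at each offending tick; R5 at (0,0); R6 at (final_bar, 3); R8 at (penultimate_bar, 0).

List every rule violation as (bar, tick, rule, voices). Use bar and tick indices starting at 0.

(1, 0, R2, (0, 1))
(2, 0, R1, (0, 1))
(4, 0, R2, (0, 1))
(9, 0, R2, (0, 1))

bar 0: v0=E3 v1=E4 downbeat P8
bar 1: v0=C3 v1=G3 downbeat P5
bar 2: v0=D3 v1=A3 downbeat P5
bar 3: v0=E3 v1=C4 downbeat m6
bar 4: v0=D3 v1=A3 downbeat P5
bar 5: v0=F3 v1=A3 downbeat M3
bar 6: v0=D3 v1=B3 downbeat M6
bar 7: v0=C3 v1=C4 downbeat P8
bar 8: v0=D3 v1=B3 downbeat M6
bar 9: v0=E3 v1=E4 downbeat P8
  -> R2 @ bar 1 tick 0 v(0, 1): E3/E4 P8 -> C3/G3 P5 similar
  -> R1 @ bar 2 tick 0 v(0, 1): C3/G3 P5 -> D3/A3 P5 similar
  -> R2 @ bar 4 tick 0 v(0, 1): E3/C4 m6 -> D3/A3 P5 similar
  -> R2 @ bar 9 tick 0 v(0, 1): D3/B3 M6 -> E3/E4 P8 similar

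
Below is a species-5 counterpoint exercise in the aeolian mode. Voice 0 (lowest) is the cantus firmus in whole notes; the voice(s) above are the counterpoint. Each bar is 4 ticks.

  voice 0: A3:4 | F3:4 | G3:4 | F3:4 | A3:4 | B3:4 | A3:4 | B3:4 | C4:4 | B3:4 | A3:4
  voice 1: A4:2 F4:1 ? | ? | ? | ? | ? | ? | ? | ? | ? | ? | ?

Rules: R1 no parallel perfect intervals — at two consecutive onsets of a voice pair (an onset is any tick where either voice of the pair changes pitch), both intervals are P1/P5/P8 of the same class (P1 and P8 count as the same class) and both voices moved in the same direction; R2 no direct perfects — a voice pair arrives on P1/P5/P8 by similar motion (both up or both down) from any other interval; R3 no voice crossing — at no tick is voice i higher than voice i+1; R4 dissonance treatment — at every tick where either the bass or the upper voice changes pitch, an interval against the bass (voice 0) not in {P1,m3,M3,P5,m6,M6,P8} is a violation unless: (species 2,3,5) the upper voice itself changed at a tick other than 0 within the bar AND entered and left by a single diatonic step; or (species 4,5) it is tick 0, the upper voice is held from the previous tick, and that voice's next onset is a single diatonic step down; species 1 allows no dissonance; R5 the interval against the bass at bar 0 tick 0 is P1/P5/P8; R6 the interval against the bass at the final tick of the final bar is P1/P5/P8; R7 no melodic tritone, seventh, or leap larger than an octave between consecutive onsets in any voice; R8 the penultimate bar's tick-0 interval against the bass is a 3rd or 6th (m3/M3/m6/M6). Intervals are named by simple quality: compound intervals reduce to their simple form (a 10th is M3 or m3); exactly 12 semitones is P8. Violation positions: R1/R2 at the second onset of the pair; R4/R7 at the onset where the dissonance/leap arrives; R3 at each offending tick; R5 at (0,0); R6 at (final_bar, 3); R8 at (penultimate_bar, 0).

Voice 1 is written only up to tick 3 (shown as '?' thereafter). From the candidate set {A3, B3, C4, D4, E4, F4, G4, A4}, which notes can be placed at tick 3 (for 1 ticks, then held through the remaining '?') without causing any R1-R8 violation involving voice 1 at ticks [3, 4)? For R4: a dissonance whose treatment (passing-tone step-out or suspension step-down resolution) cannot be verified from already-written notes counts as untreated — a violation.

{A3, A4, C4, E4, F4}

A3: legal
B3: violates R4,R7
C4: legal
D4: violates R4
E4: legal
F4: legal
G4: violates R4
A4: legal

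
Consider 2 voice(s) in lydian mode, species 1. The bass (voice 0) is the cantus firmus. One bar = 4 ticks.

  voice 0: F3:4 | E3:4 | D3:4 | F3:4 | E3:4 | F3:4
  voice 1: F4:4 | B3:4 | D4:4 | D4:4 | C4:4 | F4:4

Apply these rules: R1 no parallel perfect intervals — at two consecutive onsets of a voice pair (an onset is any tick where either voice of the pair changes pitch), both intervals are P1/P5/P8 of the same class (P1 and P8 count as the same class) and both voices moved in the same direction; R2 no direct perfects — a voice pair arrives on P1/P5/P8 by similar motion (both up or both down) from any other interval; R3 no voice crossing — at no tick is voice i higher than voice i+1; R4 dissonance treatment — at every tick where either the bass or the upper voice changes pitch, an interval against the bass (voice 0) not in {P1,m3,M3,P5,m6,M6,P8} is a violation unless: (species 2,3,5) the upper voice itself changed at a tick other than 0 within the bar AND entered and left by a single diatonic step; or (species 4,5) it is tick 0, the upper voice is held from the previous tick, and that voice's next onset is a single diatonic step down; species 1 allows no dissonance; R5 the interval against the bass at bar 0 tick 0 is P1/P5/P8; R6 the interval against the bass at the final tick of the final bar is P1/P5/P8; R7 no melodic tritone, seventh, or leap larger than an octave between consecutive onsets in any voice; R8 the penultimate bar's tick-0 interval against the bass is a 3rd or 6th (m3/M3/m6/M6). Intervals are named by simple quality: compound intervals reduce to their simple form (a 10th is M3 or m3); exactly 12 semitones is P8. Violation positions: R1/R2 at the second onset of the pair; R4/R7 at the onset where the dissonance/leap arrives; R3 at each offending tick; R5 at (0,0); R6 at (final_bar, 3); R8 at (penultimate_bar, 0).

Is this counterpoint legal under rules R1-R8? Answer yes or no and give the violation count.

No (3 violations)

bar 0: v0=F3 v1=F4 (P8)
bar 1: v0=E3 v1=B3 (P5)
bar 2: v0=D3 v1=D4 (P8)
bar 3: v0=F3 v1=D4 (M6)
bar 4: v0=E3 v1=C4 (m6)
bar 5: v0=F3 v1=F4 (P8)
  R2 @ bar1.0: F3/F4 P8 -> E3/B3 P5 similar
  R7 @ bar1.0: F4->B3 leap 6st
  R2 @ bar5.0: E3/C4 m6 -> F3/F4 P8 similar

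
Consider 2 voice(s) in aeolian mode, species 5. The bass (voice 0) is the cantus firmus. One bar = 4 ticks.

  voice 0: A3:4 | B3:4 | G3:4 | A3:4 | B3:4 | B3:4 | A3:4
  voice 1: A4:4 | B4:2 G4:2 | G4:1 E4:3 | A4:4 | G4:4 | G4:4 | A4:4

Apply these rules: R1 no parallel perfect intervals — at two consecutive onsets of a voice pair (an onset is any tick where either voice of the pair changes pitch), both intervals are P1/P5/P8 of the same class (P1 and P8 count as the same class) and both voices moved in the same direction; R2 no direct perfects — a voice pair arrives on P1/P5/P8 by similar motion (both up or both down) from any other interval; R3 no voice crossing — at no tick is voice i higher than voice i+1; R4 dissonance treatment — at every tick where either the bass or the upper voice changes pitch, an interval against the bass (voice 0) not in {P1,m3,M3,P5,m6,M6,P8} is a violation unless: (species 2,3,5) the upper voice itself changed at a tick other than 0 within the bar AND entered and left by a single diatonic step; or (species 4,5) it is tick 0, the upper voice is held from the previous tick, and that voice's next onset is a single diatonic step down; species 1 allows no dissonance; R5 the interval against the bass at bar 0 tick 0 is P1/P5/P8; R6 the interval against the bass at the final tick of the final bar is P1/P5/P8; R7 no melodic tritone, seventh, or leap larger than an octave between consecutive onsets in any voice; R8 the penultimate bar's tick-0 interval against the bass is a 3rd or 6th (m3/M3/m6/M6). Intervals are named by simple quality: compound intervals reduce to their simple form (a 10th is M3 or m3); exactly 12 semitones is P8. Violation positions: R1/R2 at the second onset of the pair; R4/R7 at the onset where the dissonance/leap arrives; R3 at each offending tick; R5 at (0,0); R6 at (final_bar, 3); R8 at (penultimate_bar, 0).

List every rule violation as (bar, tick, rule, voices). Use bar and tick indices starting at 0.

(1, 0, R1, (0, 1))
(3, 0, R2, (0, 1))

bar 0: v0=A3 v1=A4 downbeat P8
bar 1: v0=B3 v1=B4 downbeat P8
bar 2: v0=G3 v1=G4 downbeat P8
bar 3: v0=A3 v1=A4 downbeat P8
bar 4: v0=B3 v1=G4 downbeat m6
bar 5: v0=B3 v1=G4 downbeat m6
bar 6: v0=A3 v1=A4 downbeat P8
  -> R1 @ bar 1 tick 0 v(0, 1): A3/A4 P8 -> B3/B4 P8 similar
  -> R2 @ bar 3 tick 0 v(0, 1): G3/E4 M6 -> A3/A4 P8 similar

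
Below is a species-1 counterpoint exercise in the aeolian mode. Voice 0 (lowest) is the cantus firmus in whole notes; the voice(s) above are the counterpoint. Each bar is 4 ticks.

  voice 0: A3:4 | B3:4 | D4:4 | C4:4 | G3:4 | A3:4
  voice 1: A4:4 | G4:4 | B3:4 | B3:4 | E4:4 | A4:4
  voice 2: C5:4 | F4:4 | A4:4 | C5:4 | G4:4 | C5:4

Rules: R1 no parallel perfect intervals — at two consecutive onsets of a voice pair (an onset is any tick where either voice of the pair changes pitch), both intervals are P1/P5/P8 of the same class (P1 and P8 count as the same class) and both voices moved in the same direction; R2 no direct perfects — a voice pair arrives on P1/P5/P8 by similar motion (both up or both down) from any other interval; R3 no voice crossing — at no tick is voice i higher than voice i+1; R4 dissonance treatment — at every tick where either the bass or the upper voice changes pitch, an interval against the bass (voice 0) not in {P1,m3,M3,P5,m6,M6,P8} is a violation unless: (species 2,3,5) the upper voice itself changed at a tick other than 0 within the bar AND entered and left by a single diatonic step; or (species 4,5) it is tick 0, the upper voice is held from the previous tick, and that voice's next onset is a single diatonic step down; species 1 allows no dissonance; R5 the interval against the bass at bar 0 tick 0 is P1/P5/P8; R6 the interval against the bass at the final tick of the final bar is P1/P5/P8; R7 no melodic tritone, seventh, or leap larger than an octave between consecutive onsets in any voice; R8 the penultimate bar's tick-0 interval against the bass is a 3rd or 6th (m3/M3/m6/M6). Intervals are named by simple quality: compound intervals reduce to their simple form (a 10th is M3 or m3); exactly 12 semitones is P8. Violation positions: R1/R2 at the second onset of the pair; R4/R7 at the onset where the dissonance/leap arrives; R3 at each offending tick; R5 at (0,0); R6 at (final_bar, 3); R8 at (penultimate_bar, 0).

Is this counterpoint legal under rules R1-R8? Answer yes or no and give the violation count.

No (20 violations)

bar 0: v0=A3 v1=A4 v2=C5 (m3)
bar 1: v0=B3 v1=G4 v2=F4 (TT)
bar 2: v0=D4 v1=B3 v2=A4 (P5)
bar 3: v0=C4 v1=B3 v2=C5 (P8)
bar 4: v0=G3 v1=E4 v2=G4 (P8)
bar 5: v0=A3 v1=A4 v2=C5 (m3)
  R5 @ bar0.0: opens on m3
  R3 @ bar1.0: G4 above F4
  R4 @ bar1.0: B3/F4 TT untreated
  R3 @ bar1.1: G4 above F4
  R3 @ bar1.2: G4 above F4
  R3 @ bar1.3: G4 above F4
  R2 @ bar2.0: B3/F4 TT -> D4/A4 P5 similar
  R3 @ bar2.0: D4 above B3
  R3 @ bar2.1: D4 above B3
  R3 @ bar2.2: D4 above B3
  R3 @ bar2.3: D4 above B3
  R3 @ bar3.0: C4 above B3
  R4 @ bar3.0: C4/B3 m2 untreated
  R3 @ bar3.1: C4 above B3
  R3 @ bar3.2: C4 above B3
  R3 @ bar3.3: C4 above B3
  R1 @ bar4.0: C4/C5 P8 -> G3/G4 P8 similar
  R8 @ bar4.0: penult P8 not 3rd/6th
  R2 @ bar5.0: G3/E4 M6 -> A3/A4 P8 similar
  R6 @ bar5.3: closes on m3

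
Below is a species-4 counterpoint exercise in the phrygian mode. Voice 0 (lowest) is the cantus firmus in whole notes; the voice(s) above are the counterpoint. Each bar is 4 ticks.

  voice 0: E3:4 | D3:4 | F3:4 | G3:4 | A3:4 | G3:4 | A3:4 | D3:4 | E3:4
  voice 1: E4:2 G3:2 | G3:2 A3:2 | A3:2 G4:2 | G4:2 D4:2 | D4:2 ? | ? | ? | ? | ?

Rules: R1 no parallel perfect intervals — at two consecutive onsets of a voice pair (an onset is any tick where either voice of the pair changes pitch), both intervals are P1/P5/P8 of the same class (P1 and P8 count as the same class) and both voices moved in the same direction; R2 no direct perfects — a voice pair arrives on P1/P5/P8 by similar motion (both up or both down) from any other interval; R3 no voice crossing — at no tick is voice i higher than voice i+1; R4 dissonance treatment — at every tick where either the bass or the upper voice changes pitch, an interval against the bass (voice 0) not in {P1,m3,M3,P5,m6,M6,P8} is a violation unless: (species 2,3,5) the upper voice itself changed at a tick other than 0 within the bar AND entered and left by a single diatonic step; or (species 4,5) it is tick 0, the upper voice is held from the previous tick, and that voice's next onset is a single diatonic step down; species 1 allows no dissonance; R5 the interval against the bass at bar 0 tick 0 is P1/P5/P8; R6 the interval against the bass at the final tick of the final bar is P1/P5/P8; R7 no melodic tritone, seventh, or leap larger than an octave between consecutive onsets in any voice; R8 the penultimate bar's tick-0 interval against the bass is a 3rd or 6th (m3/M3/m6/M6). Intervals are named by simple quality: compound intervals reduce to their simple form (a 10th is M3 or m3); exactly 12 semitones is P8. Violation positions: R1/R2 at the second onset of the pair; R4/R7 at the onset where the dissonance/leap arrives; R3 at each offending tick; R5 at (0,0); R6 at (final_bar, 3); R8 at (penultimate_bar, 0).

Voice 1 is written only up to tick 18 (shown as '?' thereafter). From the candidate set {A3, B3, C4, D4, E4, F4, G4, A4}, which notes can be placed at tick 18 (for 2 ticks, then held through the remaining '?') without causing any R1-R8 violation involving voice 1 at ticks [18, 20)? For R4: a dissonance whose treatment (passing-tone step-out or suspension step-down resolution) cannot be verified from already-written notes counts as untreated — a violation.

A3: legal
B3: violates R4
C4: legal
D4: legal
E4: legal
F4: legal
G4: violates R4
A4: legal

{A3, A4, C4, D4, E4, F4}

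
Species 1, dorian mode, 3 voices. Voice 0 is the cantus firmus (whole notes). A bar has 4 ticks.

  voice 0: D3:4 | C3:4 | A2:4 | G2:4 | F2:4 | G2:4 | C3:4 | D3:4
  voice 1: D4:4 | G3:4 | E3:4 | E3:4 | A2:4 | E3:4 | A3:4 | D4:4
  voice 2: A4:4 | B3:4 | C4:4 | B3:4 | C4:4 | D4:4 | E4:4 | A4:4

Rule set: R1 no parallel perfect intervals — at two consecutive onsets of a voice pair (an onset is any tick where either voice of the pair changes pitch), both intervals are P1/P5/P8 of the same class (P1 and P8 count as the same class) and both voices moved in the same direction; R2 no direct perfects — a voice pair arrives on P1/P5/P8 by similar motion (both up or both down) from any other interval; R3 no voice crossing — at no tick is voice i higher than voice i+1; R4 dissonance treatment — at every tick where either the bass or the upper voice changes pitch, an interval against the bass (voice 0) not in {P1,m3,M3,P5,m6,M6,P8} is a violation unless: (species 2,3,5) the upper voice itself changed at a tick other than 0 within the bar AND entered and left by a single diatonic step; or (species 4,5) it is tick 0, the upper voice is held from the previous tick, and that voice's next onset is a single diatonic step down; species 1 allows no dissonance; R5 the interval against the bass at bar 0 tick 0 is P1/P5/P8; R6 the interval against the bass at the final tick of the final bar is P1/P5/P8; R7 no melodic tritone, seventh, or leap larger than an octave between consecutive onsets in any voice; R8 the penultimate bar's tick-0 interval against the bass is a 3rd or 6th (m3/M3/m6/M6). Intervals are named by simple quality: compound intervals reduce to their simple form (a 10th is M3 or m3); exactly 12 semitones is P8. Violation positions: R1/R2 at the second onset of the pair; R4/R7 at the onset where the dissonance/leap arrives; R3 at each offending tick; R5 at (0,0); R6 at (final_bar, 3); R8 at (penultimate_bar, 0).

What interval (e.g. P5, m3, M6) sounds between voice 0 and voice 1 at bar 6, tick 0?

voice 0=C3 voice 1=A3 -> M6

M6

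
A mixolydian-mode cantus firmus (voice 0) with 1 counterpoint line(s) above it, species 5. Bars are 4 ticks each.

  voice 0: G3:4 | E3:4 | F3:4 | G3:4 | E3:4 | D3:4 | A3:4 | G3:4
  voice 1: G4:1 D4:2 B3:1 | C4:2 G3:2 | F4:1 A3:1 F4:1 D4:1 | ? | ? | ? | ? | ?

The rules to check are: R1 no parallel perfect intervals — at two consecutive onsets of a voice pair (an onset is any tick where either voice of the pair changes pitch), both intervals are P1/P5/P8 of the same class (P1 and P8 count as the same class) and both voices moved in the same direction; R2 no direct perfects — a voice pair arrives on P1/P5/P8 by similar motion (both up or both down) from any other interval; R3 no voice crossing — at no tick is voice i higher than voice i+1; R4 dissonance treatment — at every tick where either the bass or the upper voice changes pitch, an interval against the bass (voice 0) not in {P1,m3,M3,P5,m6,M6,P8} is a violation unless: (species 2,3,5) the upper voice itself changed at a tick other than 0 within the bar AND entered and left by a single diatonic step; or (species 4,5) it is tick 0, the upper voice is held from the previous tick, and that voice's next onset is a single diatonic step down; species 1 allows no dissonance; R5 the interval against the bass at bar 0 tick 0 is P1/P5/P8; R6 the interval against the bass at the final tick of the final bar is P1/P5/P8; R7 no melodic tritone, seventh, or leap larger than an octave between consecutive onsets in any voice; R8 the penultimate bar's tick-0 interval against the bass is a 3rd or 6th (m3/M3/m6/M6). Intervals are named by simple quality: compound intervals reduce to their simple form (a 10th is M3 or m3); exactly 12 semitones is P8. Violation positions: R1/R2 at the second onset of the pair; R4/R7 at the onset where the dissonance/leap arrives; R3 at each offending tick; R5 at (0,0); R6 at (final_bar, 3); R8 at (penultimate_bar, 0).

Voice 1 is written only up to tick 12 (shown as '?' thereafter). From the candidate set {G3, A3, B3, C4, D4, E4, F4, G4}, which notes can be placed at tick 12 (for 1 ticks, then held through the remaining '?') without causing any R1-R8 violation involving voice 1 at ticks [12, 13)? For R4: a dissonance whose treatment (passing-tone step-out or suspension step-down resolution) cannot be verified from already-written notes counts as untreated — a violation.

G3: legal
A3: violates R4
B3: legal
C4: violates R4
D4: legal
E4: legal
F4: violates R4
G4: violates R2

{B3, D4, E4, G3}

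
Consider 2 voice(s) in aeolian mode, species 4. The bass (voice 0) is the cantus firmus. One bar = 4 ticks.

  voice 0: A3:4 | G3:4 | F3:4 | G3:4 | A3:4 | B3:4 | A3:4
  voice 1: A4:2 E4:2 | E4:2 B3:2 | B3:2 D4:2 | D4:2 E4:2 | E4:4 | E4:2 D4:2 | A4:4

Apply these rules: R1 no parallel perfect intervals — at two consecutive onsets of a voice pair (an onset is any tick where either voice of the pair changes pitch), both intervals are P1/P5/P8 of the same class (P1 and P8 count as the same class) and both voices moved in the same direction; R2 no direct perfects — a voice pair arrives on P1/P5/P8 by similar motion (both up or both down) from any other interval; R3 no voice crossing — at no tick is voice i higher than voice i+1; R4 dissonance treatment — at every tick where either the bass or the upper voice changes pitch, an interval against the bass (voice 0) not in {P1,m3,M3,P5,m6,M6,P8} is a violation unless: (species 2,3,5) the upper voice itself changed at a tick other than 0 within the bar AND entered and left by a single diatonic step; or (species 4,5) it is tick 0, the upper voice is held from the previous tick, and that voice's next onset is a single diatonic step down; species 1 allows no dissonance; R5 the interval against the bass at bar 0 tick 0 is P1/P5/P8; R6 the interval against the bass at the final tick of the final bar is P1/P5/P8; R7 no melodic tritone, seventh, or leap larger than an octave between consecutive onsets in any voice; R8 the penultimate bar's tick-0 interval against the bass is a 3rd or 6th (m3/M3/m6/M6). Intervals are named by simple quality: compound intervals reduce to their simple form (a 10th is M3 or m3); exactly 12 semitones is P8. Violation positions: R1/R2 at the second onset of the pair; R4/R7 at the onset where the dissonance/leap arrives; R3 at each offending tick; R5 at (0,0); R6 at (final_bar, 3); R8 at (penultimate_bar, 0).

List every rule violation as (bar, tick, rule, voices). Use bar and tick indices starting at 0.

(2, 0, R4, (0, 1))
(5, 0, R8, (0, 1))

bar 0: v0=A3 v1=A4 downbeat P8
bar 1: v0=G3 v1=E4 downbeat M6
bar 2: v0=F3 v1=B3 downbeat TT
bar 3: v0=G3 v1=D4 downbeat P5
bar 4: v0=A3 v1=E4 downbeat P5
bar 5: v0=B3 v1=E4 downbeat P4
bar 6: v0=A3 v1=A4 downbeat P8
  -> R4 @ bar 2 tick 0 v(0, 1): F3/B3 TT untreated
  -> R8 @ bar 5 tick 0 v(0, 1): penult P4 not 3rd/6th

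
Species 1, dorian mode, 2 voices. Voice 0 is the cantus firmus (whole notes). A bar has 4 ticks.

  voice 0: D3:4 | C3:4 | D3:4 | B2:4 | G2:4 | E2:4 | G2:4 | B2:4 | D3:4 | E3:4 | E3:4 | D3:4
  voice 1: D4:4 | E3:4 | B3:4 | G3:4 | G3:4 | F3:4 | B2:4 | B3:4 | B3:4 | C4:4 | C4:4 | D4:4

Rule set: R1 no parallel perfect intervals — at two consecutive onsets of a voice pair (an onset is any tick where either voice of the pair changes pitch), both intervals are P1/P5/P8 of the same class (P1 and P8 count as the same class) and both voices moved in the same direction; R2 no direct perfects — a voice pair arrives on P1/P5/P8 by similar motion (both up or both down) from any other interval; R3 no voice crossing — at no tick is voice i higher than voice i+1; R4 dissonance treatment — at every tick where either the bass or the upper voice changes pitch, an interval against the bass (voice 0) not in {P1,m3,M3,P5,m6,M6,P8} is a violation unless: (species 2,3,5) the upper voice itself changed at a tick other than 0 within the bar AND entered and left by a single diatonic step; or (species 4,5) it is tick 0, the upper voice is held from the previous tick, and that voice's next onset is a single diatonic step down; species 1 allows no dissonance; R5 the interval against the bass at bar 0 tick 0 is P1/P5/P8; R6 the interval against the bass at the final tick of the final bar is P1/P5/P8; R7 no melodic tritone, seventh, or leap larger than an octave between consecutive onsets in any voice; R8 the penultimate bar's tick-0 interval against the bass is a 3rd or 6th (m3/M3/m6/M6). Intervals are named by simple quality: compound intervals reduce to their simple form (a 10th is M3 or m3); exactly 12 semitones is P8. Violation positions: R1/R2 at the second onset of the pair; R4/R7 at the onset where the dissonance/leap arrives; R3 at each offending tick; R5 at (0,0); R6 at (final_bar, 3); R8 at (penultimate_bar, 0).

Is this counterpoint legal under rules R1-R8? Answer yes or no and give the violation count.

bar 0: v0=D3 v1=D4 (P8)
bar 1: v0=C3 v1=E3 (M3)
bar 2: v0=D3 v1=B3 (M6)
bar 3: v0=B2 v1=G3 (m6)
bar 4: v0=G2 v1=G3 (P8)
bar 5: v0=E2 v1=F3 (m2)
bar 6: v0=G2 v1=B2 (M3)
bar 7: v0=B2 v1=B3 (P8)
bar 8: v0=D3 v1=B3 (M6)
bar 9: v0=E3 v1=C4 (m6)
bar 10: v0=E3 v1=C4 (m6)
bar 11: v0=D3 v1=D4 (P8)
  R7 @ bar1.0: D4->E3 leap 10st
  R4 @ bar5.0: E2/F3 m2 untreated
  R7 @ bar6.0: F3->B2 leap 6st
  R2 @ bar7.0: G2/B2 M3 -> B2/B3 P8 similar

No (4 violations)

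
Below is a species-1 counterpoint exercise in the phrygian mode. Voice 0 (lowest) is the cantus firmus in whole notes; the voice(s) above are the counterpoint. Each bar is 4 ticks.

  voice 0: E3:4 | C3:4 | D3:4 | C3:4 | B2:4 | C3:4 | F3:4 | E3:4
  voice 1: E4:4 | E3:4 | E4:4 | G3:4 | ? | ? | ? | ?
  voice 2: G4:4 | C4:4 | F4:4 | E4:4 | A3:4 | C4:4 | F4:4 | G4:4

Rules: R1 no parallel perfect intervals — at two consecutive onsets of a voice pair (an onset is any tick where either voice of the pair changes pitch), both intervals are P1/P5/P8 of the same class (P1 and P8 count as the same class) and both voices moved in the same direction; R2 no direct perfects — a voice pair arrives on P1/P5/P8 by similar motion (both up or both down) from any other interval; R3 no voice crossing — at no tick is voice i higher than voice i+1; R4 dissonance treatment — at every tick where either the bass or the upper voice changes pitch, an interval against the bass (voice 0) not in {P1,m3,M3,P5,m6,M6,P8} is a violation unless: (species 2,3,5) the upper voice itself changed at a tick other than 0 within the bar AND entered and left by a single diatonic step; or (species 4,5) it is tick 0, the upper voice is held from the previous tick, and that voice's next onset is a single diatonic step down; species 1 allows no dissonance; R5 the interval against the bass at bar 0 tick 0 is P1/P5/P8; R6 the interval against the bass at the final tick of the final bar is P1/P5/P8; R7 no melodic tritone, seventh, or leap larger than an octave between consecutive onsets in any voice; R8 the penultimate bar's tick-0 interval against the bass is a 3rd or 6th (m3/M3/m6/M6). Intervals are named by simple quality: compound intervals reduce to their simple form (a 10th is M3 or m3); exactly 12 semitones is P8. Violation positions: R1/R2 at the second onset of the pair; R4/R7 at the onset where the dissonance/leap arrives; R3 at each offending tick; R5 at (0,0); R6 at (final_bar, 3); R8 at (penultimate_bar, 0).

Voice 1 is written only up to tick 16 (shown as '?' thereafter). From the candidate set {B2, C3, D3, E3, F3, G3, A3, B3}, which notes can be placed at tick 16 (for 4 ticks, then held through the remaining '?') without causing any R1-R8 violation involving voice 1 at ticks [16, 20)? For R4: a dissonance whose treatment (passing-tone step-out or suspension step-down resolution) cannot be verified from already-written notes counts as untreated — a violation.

{G3}

B2: violates R2
C3: violates R4
D3: violates R2
E3: violates R4
F3: violates R4
G3: legal
A3: violates R4
B3: violates R3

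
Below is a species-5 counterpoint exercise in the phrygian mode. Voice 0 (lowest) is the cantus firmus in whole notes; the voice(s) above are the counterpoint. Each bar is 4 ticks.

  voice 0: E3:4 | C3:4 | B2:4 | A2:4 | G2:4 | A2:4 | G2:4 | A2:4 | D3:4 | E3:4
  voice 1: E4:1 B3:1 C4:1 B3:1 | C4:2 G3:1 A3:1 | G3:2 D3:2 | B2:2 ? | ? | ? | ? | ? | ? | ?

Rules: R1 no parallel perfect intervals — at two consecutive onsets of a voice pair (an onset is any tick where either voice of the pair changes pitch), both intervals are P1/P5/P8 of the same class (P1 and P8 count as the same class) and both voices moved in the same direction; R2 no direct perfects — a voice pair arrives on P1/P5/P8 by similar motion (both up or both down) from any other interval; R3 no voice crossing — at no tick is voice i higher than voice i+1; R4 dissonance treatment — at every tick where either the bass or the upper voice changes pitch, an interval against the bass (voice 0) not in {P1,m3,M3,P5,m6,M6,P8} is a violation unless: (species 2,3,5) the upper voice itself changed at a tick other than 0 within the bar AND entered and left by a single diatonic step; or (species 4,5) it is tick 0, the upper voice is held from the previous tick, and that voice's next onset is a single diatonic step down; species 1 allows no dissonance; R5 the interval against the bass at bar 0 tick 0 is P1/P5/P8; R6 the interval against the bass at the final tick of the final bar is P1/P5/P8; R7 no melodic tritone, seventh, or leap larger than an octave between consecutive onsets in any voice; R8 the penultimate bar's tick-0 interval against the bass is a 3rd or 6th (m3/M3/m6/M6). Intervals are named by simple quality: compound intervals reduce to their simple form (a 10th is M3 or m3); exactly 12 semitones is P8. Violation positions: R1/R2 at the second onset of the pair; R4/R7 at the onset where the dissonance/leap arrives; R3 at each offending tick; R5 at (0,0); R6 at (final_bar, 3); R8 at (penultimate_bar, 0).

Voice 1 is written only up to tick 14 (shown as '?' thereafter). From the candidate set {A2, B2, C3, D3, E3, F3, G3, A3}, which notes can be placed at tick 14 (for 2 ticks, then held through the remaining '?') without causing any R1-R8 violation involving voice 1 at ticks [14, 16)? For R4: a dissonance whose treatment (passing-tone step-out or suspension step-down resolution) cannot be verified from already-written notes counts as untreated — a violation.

A2: legal
B2: legal
C3: legal
D3: violates R4
E3: legal
F3: violates R7
G3: violates R4
A3: violates R7

{A2, B2, C3, E3}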